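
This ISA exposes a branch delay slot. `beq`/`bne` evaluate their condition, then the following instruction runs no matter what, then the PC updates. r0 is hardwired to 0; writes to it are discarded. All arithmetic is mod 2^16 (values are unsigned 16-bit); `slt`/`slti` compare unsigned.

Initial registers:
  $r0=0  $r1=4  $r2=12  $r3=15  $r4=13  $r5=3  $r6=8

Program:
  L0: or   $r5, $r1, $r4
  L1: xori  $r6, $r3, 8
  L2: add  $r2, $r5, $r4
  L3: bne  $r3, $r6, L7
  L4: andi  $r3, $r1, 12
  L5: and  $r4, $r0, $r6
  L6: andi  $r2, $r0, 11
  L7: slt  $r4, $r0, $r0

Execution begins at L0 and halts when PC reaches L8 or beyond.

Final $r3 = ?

  step pc=0: or   $r5, $r1, $r4  regs=(0,4,12,15,13,13,8)
  step pc=1: xori  $r6, $r3, 8  regs=(0,4,12,15,13,13,7)
  step pc=2: add  $r2, $r5, $r4  regs=(0,4,26,15,13,13,7)
  step pc=3: bne  $r3, $r6, L7  cond=T  regs=(0,4,26,15,13,13,7)
  step pc=4: andi  $r3, $r1, 12  regs=(0,4,26,4,13,13,7)
  step pc=7: slt  $r4, $r0, $r0  regs=(0,4,26,4,0,13,7)

4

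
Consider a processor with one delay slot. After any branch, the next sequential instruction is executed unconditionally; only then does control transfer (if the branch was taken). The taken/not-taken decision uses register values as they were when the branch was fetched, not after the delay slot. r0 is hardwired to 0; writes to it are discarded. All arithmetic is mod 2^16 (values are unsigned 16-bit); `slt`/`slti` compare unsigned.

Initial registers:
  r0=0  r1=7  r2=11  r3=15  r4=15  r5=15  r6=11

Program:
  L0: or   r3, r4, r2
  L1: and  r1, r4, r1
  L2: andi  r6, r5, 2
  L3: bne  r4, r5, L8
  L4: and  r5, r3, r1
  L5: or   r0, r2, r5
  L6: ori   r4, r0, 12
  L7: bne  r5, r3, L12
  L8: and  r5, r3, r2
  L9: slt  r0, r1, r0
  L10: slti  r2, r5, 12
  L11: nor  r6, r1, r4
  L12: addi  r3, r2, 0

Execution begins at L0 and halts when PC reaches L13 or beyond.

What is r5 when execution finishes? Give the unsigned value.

11

[0] or   r3, r4, r2  →  {r0:0, r1:7, r2:11, r3:15, r4:15, r5:15, r6:11}
[1] and  r1, r4, r1  →  {r0:0, r1:7, r2:11, r3:15, r4:15, r5:15, r6:11}
[2] andi  r6, r5, 2  →  {r0:0, r1:7, r2:11, r3:15, r4:15, r5:15, r6:2}
[3] bne  r4, r5, L8  →  {r0:0, r1:7, r2:11, r3:15, r4:15, r5:15, r6:2}  ⟨branch fallthrough⟩
[4] and  r5, r3, r1  →  {r0:0, r1:7, r2:11, r3:15, r4:15, r5:7, r6:2}
[5] or   r0, r2, r5  →  {r0:0, r1:7, r2:11, r3:15, r4:15, r5:7, r6:2}
[6] ori   r4, r0, 12  →  {r0:0, r1:7, r2:11, r3:15, r4:12, r5:7, r6:2}
[7] bne  r5, r3, L12  →  {r0:0, r1:7, r2:11, r3:15, r4:12, r5:7, r6:2}  ⟨branch taken⟩
[8] and  r5, r3, r2  →  {r0:0, r1:7, r2:11, r3:15, r4:12, r5:11, r6:2}
[12] addi  r3, r2, 0  →  {r0:0, r1:7, r2:11, r3:11, r4:12, r5:11, r6:2}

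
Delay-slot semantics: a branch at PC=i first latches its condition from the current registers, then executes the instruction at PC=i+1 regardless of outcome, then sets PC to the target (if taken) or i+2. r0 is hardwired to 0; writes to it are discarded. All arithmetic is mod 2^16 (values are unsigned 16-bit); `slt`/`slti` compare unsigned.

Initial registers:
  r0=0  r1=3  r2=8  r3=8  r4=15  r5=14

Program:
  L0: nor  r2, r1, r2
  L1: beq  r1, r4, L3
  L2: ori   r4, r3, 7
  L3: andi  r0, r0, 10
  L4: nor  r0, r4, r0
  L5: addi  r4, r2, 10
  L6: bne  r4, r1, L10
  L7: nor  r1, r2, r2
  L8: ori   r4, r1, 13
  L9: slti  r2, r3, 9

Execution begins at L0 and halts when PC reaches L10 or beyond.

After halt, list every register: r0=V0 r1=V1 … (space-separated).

  step pc=0: nor  r2, r1, r2  regs=(0,3,65524,8,15,14)
  step pc=1: beq  r1, r4, L3  cond=F  regs=(0,3,65524,8,15,14)
  step pc=2: ori   r4, r3, 7  regs=(0,3,65524,8,15,14)
  step pc=3: andi  r0, r0, 10  regs=(0,3,65524,8,15,14)
  step pc=4: nor  r0, r4, r0  regs=(0,3,65524,8,15,14)
  step pc=5: addi  r4, r2, 10  regs=(0,3,65524,8,65534,14)
  step pc=6: bne  r4, r1, L10  cond=T  regs=(0,3,65524,8,65534,14)
  step pc=7: nor  r1, r2, r2  regs=(0,11,65524,8,65534,14)

r0=0 r1=11 r2=65524 r3=8 r4=65534 r5=14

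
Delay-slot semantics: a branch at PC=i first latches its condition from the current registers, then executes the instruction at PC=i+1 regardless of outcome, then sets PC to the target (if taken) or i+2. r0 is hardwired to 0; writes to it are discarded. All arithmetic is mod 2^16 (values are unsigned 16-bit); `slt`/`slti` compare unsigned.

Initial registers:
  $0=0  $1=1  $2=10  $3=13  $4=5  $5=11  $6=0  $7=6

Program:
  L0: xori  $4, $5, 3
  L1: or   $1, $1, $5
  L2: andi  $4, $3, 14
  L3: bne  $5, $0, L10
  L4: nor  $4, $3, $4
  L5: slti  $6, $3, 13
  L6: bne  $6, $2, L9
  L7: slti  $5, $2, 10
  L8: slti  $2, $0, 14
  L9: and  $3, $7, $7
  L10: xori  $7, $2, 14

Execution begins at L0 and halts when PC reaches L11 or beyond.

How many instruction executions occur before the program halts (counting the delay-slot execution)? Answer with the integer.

6

[0] xori  $4, $5, 3  →  {$0:0, $1:1, $2:10, $3:13, $4:8, $5:11, $6:0, $7:6}
[1] or   $1, $1, $5  →  {$0:0, $1:11, $2:10, $3:13, $4:8, $5:11, $6:0, $7:6}
[2] andi  $4, $3, 14  →  {$0:0, $1:11, $2:10, $3:13, $4:12, $5:11, $6:0, $7:6}
[3] bne  $5, $0, L10  →  {$0:0, $1:11, $2:10, $3:13, $4:12, $5:11, $6:0, $7:6}  ⟨branch taken⟩
[4] nor  $4, $3, $4  →  {$0:0, $1:11, $2:10, $3:13, $4:65522, $5:11, $6:0, $7:6}
[10] xori  $7, $2, 14  →  {$0:0, $1:11, $2:10, $3:13, $4:65522, $5:11, $6:0, $7:4}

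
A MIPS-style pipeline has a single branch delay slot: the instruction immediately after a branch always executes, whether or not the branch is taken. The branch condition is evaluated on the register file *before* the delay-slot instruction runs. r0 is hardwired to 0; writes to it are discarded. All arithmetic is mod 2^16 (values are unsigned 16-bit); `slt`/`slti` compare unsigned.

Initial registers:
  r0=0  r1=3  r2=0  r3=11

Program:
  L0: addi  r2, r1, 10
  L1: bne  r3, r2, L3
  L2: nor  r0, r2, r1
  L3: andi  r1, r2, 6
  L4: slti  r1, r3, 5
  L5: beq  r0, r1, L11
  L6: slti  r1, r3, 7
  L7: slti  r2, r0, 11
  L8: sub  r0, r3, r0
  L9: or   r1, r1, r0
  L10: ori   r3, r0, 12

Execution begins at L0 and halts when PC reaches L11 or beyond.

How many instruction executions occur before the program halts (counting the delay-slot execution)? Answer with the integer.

#0 addi  r2, r1, 10 ; 0/3/13/11
#1 bne  r3, r2, L3 ; 0/3/13/11 ; →target
#2 nor  r0, r2, r1 ; 0/3/13/11
#3 andi  r1, r2, 6 ; 0/4/13/11
#4 slti  r1, r3, 5 ; 0/0/13/11
#5 beq  r0, r1, L11 ; 0/0/13/11 ; →target
#6 slti  r1, r3, 7 ; 0/0/13/11

7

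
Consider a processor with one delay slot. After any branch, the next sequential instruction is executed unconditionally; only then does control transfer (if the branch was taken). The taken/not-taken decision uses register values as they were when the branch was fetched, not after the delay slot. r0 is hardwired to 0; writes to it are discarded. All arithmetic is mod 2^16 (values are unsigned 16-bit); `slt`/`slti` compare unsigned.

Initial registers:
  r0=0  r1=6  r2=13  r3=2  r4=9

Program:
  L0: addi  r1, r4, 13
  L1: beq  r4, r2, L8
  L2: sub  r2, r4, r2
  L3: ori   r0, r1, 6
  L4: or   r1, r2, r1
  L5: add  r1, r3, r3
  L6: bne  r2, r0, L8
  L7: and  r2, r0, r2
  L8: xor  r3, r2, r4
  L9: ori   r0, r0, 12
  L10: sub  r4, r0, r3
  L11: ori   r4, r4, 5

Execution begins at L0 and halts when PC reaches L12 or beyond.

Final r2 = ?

0

[0] addi  r1, r4, 13  →  {r0:0, r1:22, r2:13, r3:2, r4:9}
[1] beq  r4, r2, L8  →  {r0:0, r1:22, r2:13, r3:2, r4:9}  ⟨branch fallthrough⟩
[2] sub  r2, r4, r2  →  {r0:0, r1:22, r2:65532, r3:2, r4:9}
[3] ori   r0, r1, 6  →  {r0:0, r1:22, r2:65532, r3:2, r4:9}
[4] or   r1, r2, r1  →  {r0:0, r1:65534, r2:65532, r3:2, r4:9}
[5] add  r1, r3, r3  →  {r0:0, r1:4, r2:65532, r3:2, r4:9}
[6] bne  r2, r0, L8  →  {r0:0, r1:4, r2:65532, r3:2, r4:9}  ⟨branch taken⟩
[7] and  r2, r0, r2  →  {r0:0, r1:4, r2:0, r3:2, r4:9}
[8] xor  r3, r2, r4  →  {r0:0, r1:4, r2:0, r3:9, r4:9}
[9] ori   r0, r0, 12  →  {r0:0, r1:4, r2:0, r3:9, r4:9}
[10] sub  r4, r0, r3  →  {r0:0, r1:4, r2:0, r3:9, r4:65527}
[11] ori   r4, r4, 5  →  {r0:0, r1:4, r2:0, r3:9, r4:65527}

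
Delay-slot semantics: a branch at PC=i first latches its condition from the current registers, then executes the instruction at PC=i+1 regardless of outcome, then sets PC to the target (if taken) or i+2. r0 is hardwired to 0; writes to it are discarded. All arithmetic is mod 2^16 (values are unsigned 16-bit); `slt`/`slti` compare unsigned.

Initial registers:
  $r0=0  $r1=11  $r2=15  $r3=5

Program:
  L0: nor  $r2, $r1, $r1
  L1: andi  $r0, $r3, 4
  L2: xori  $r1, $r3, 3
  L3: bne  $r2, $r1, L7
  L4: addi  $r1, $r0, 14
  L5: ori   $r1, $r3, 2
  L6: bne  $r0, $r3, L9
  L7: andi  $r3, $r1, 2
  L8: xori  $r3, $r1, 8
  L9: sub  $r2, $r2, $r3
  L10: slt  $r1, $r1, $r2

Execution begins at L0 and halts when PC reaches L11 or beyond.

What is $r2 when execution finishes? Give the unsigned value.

65518

#0 nor  $r2, $r1, $r1 ; 0/11/65524/5
#1 andi  $r0, $r3, 4 ; 0/11/65524/5
#2 xori  $r1, $r3, 3 ; 0/6/65524/5
#3 bne  $r2, $r1, L7 ; 0/6/65524/5 ; →target
#4 addi  $r1, $r0, 14 ; 0/14/65524/5
#7 andi  $r3, $r1, 2 ; 0/14/65524/2
#8 xori  $r3, $r1, 8 ; 0/14/65524/6
#9 sub  $r2, $r2, $r3 ; 0/14/65518/6
#10 slt  $r1, $r1, $r2 ; 0/1/65518/6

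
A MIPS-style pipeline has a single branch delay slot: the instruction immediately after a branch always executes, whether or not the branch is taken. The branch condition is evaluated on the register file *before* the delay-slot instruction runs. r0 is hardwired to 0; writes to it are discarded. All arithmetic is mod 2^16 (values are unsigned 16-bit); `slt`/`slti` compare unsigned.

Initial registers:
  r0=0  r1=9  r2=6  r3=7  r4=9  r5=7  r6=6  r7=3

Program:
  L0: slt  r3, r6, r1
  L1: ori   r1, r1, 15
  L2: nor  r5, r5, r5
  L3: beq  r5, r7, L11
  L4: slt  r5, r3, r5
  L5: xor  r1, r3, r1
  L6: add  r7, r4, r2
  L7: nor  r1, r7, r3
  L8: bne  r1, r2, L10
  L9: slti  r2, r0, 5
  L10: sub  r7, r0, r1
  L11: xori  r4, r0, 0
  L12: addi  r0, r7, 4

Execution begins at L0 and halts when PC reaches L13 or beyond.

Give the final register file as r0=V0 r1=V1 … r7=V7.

PC=0  slt  r3, r6, r1        | r0=0 r1=9 r2=6 r3=1 r4=9 r5=7 r6=6 r7=3
PC=1  ori   r1, r1, 15       | r0=0 r1=15 r2=6 r3=1 r4=9 r5=7 r6=6 r7=3
PC=2  nor  r5, r5, r5        | r0=0 r1=15 r2=6 r3=1 r4=9 r5=65528 r6=6 r7=3
PC=3  beq  r5, r7, L11       | r0=0 r1=15 r2=6 r3=1 r4=9 r5=65528 r6=6 r7=3  [not taken]
PC=4  slt  r5, r3, r5        | r0=0 r1=15 r2=6 r3=1 r4=9 r5=1 r6=6 r7=3
PC=5  xor  r1, r3, r1        | r0=0 r1=14 r2=6 r3=1 r4=9 r5=1 r6=6 r7=3
PC=6  add  r7, r4, r2        | r0=0 r1=14 r2=6 r3=1 r4=9 r5=1 r6=6 r7=15
PC=7  nor  r1, r7, r3        | r0=0 r1=65520 r2=6 r3=1 r4=9 r5=1 r6=6 r7=15
PC=8  bne  r1, r2, L10       | r0=0 r1=65520 r2=6 r3=1 r4=9 r5=1 r6=6 r7=15  [TAKEN]
PC=9  slti  r2, r0, 5        | r0=0 r1=65520 r2=1 r3=1 r4=9 r5=1 r6=6 r7=15
PC=10 sub  r7, r0, r1        | r0=0 r1=65520 r2=1 r3=1 r4=9 r5=1 r6=6 r7=16
PC=11 xori  r4, r0, 0        | r0=0 r1=65520 r2=1 r3=1 r4=0 r5=1 r6=6 r7=16
PC=12 addi  r0, r7, 4        | r0=0 r1=65520 r2=1 r3=1 r4=0 r5=1 r6=6 r7=16

r0=0 r1=65520 r2=1 r3=1 r4=0 r5=1 r6=6 r7=16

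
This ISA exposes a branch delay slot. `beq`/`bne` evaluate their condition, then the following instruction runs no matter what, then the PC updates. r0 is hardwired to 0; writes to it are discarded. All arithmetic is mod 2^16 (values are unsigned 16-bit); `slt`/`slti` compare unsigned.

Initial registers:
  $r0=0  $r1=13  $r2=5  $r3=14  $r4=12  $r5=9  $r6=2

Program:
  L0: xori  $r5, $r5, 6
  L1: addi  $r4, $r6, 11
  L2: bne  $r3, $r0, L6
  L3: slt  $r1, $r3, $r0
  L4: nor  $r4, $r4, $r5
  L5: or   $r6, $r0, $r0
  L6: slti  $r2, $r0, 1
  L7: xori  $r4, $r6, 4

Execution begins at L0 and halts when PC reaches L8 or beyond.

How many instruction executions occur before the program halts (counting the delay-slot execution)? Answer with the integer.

#0 xori  $r5, $r5, 6 ; 0/13/5/14/12/15/2
#1 addi  $r4, $r6, 11 ; 0/13/5/14/13/15/2
#2 bne  $r3, $r0, L6 ; 0/13/5/14/13/15/2 ; →target
#3 slt  $r1, $r3, $r0 ; 0/0/5/14/13/15/2
#6 slti  $r2, $r0, 1 ; 0/0/1/14/13/15/2
#7 xori  $r4, $r6, 4 ; 0/0/1/14/6/15/2

6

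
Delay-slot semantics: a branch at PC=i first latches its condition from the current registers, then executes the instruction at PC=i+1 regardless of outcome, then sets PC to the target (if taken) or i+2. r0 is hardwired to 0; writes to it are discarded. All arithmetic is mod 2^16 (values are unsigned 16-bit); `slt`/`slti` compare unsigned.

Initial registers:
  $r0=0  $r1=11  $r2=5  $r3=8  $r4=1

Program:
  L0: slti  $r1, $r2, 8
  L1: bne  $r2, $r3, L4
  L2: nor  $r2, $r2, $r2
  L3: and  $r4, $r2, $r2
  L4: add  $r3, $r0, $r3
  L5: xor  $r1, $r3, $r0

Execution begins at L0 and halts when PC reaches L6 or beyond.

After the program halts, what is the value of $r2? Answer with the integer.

#0 slti  $r1, $r2, 8 ; 0/1/5/8/1
#1 bne  $r2, $r3, L4 ; 0/1/5/8/1 ; →target
#2 nor  $r2, $r2, $r2 ; 0/1/65530/8/1
#4 add  $r3, $r0, $r3 ; 0/1/65530/8/1
#5 xor  $r1, $r3, $r0 ; 0/8/65530/8/1

65530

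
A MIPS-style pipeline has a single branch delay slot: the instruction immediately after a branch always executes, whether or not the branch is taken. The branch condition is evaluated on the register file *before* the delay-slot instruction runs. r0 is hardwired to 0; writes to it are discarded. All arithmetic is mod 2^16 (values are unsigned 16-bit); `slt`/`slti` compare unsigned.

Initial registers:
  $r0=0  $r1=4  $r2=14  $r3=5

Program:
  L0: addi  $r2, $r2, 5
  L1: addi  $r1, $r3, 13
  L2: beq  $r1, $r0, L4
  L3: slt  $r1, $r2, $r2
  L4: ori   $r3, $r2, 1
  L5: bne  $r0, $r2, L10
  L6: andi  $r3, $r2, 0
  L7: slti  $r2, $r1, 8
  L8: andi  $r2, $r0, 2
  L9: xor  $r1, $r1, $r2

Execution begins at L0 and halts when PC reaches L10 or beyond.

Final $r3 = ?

PC=0  addi  $r2, $r2, 5      | $r0=0 $r1=4 $r2=19 $r3=5
PC=1  addi  $r1, $r3, 13     | $r0=0 $r1=18 $r2=19 $r3=5
PC=2  beq  $r1, $r0, L4      | $r0=0 $r1=18 $r2=19 $r3=5  [not taken]
PC=3  slt  $r1, $r2, $r2     | $r0=0 $r1=0 $r2=19 $r3=5
PC=4  ori   $r3, $r2, 1      | $r0=0 $r1=0 $r2=19 $r3=19
PC=5  bne  $r0, $r2, L10     | $r0=0 $r1=0 $r2=19 $r3=19  [TAKEN]
PC=6  andi  $r3, $r2, 0      | $r0=0 $r1=0 $r2=19 $r3=0

0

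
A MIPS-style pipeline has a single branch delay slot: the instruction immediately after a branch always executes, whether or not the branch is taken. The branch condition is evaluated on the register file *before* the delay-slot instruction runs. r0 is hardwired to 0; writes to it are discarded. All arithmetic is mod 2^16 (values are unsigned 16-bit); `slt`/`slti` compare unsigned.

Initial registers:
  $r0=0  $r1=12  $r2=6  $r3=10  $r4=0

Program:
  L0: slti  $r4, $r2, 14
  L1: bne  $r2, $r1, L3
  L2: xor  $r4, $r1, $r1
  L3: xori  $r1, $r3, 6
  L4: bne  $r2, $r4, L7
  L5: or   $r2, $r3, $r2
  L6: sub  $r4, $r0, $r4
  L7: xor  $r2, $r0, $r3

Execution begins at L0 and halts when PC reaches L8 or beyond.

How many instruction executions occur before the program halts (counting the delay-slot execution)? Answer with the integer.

7

[0] slti  $r4, $r2, 14  →  {$r0:0, $r1:12, $r2:6, $r3:10, $r4:1}
[1] bne  $r2, $r1, L3  →  {$r0:0, $r1:12, $r2:6, $r3:10, $r4:1}  ⟨branch taken⟩
[2] xor  $r4, $r1, $r1  →  {$r0:0, $r1:12, $r2:6, $r3:10, $r4:0}
[3] xori  $r1, $r3, 6  →  {$r0:0, $r1:12, $r2:6, $r3:10, $r4:0}
[4] bne  $r2, $r4, L7  →  {$r0:0, $r1:12, $r2:6, $r3:10, $r4:0}  ⟨branch taken⟩
[5] or   $r2, $r3, $r2  →  {$r0:0, $r1:12, $r2:14, $r3:10, $r4:0}
[7] xor  $r2, $r0, $r3  →  {$r0:0, $r1:12, $r2:10, $r3:10, $r4:0}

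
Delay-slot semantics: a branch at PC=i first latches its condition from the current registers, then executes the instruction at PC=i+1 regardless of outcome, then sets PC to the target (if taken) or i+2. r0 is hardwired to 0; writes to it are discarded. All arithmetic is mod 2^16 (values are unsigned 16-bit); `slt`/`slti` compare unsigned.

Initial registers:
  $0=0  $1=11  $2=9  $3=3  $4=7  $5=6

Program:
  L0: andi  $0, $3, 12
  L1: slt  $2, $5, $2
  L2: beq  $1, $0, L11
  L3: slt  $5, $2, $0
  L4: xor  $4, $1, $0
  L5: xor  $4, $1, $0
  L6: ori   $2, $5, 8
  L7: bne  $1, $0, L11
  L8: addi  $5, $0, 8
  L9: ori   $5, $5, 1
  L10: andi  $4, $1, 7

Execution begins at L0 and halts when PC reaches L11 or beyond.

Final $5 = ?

#0 andi  $0, $3, 12 ; 0/11/9/3/7/6
#1 slt  $2, $5, $2 ; 0/11/1/3/7/6
#2 beq  $1, $0, L11 ; 0/11/1/3/7/6 ; →fallthru
#3 slt  $5, $2, $0 ; 0/11/1/3/7/0
#4 xor  $4, $1, $0 ; 0/11/1/3/11/0
#5 xor  $4, $1, $0 ; 0/11/1/3/11/0
#6 ori   $2, $5, 8 ; 0/11/8/3/11/0
#7 bne  $1, $0, L11 ; 0/11/8/3/11/0 ; →target
#8 addi  $5, $0, 8 ; 0/11/8/3/11/8

8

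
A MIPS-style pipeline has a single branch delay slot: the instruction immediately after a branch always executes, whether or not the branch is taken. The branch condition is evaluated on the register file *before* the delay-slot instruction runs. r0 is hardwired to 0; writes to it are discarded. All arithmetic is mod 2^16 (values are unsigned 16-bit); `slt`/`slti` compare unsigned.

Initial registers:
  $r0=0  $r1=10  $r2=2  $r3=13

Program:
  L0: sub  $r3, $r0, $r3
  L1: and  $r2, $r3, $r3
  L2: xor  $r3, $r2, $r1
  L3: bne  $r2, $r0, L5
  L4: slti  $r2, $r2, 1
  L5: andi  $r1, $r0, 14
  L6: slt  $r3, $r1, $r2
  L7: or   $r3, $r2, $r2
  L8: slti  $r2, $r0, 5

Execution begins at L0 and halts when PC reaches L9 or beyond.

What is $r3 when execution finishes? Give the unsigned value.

#0 sub  $r3, $r0, $r3 ; 0/10/2/65523
#1 and  $r2, $r3, $r3 ; 0/10/65523/65523
#2 xor  $r3, $r2, $r1 ; 0/10/65523/65529
#3 bne  $r2, $r0, L5 ; 0/10/65523/65529 ; →target
#4 slti  $r2, $r2, 1 ; 0/10/0/65529
#5 andi  $r1, $r0, 14 ; 0/0/0/65529
#6 slt  $r3, $r1, $r2 ; 0/0/0/0
#7 or   $r3, $r2, $r2 ; 0/0/0/0
#8 slti  $r2, $r0, 5 ; 0/0/1/0

0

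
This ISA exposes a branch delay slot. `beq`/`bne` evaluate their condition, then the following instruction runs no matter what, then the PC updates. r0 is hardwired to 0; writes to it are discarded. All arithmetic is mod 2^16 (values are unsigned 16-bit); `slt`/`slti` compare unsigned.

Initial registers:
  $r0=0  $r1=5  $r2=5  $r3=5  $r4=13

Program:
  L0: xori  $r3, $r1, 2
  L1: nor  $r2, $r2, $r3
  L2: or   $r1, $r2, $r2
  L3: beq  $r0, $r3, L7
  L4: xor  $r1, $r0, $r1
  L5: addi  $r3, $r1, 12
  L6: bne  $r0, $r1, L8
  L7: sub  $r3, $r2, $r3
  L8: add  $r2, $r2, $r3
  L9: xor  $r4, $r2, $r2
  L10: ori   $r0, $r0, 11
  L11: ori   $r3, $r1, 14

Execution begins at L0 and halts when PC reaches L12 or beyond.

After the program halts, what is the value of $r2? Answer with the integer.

PC=0  xori  $r3, $r1, 2      | $r0=0 $r1=5 $r2=5 $r3=7 $r4=13
PC=1  nor  $r2, $r2, $r3     | $r0=0 $r1=5 $r2=65528 $r3=7 $r4=13
PC=2  or   $r1, $r2, $r2     | $r0=0 $r1=65528 $r2=65528 $r3=7 $r4=13
PC=3  beq  $r0, $r3, L7      | $r0=0 $r1=65528 $r2=65528 $r3=7 $r4=13  [not taken]
PC=4  xor  $r1, $r0, $r1     | $r0=0 $r1=65528 $r2=65528 $r3=7 $r4=13
PC=5  addi  $r3, $r1, 12     | $r0=0 $r1=65528 $r2=65528 $r3=4 $r4=13
PC=6  bne  $r0, $r1, L8      | $r0=0 $r1=65528 $r2=65528 $r3=4 $r4=13  [TAKEN]
PC=7  sub  $r3, $r2, $r3     | $r0=0 $r1=65528 $r2=65528 $r3=65524 $r4=13
PC=8  add  $r2, $r2, $r3     | $r0=0 $r1=65528 $r2=65516 $r3=65524 $r4=13
PC=9  xor  $r4, $r2, $r2     | $r0=0 $r1=65528 $r2=65516 $r3=65524 $r4=0
PC=10 ori   $r0, $r0, 11     | $r0=0 $r1=65528 $r2=65516 $r3=65524 $r4=0
PC=11 ori   $r3, $r1, 14     | $r0=0 $r1=65528 $r2=65516 $r3=65534 $r4=0

65516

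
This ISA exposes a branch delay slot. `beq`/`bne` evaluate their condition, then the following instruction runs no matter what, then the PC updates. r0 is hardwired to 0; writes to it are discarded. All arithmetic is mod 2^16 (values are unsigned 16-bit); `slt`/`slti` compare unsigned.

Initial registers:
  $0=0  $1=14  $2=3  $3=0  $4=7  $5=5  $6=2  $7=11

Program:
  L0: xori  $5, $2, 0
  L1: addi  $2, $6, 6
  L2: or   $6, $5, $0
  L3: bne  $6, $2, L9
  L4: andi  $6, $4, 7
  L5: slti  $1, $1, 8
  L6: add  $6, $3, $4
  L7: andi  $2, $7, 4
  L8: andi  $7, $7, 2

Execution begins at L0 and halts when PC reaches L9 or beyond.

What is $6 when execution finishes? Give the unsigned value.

7

[0] xori  $5, $2, 0  →  {$0:0, $1:14, $2:3, $3:0, $4:7, $5:3, $6:2, $7:11}
[1] addi  $2, $6, 6  →  {$0:0, $1:14, $2:8, $3:0, $4:7, $5:3, $6:2, $7:11}
[2] or   $6, $5, $0  →  {$0:0, $1:14, $2:8, $3:0, $4:7, $5:3, $6:3, $7:11}
[3] bne  $6, $2, L9  →  {$0:0, $1:14, $2:8, $3:0, $4:7, $5:3, $6:3, $7:11}  ⟨branch taken⟩
[4] andi  $6, $4, 7  →  {$0:0, $1:14, $2:8, $3:0, $4:7, $5:3, $6:7, $7:11}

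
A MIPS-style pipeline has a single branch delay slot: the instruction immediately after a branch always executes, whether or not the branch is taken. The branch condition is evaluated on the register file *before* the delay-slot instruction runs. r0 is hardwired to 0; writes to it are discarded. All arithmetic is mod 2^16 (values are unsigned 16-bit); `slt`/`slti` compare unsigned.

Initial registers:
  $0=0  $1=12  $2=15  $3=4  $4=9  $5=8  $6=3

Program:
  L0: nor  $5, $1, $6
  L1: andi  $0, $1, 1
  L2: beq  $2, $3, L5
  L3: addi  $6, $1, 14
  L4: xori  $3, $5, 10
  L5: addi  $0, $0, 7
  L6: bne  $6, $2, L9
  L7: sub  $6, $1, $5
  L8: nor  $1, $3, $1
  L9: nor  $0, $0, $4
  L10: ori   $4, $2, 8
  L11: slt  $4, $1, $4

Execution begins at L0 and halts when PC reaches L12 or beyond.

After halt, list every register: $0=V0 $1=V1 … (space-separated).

$0=0 $1=12 $2=15 $3=65530 $4=1 $5=65520 $6=28

  step pc=0: nor  $5, $1, $6  regs=(0,12,15,4,9,65520,3)
  step pc=1: andi  $0, $1, 1  regs=(0,12,15,4,9,65520,3)
  step pc=2: beq  $2, $3, L5  cond=F  regs=(0,12,15,4,9,65520,3)
  step pc=3: addi  $6, $1, 14  regs=(0,12,15,4,9,65520,26)
  step pc=4: xori  $3, $5, 10  regs=(0,12,15,65530,9,65520,26)
  step pc=5: addi  $0, $0, 7  regs=(0,12,15,65530,9,65520,26)
  step pc=6: bne  $6, $2, L9  cond=T  regs=(0,12,15,65530,9,65520,26)
  step pc=7: sub  $6, $1, $5  regs=(0,12,15,65530,9,65520,28)
  step pc=9: nor  $0, $0, $4  regs=(0,12,15,65530,9,65520,28)
  step pc=10: ori   $4, $2, 8  regs=(0,12,15,65530,15,65520,28)
  step pc=11: slt  $4, $1, $4  regs=(0,12,15,65530,1,65520,28)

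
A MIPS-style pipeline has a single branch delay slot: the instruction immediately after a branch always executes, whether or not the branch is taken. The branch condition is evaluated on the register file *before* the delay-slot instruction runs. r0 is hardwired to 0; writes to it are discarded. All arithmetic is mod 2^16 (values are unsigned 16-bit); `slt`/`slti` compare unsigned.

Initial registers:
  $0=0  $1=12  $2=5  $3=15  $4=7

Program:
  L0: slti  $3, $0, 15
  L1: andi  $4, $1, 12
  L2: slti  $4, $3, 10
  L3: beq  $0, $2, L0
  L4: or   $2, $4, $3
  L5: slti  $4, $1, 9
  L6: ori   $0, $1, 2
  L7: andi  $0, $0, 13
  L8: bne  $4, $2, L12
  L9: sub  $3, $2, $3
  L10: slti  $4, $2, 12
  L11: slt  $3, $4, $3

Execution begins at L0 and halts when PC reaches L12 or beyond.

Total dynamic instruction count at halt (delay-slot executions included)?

[0] slti  $3, $0, 15  →  {$0:0, $1:12, $2:5, $3:1, $4:7}
[1] andi  $4, $1, 12  →  {$0:0, $1:12, $2:5, $3:1, $4:12}
[2] slti  $4, $3, 10  →  {$0:0, $1:12, $2:5, $3:1, $4:1}
[3] beq  $0, $2, L0  →  {$0:0, $1:12, $2:5, $3:1, $4:1}  ⟨branch fallthrough⟩
[4] or   $2, $4, $3  →  {$0:0, $1:12, $2:1, $3:1, $4:1}
[5] slti  $4, $1, 9  →  {$0:0, $1:12, $2:1, $3:1, $4:0}
[6] ori   $0, $1, 2  →  {$0:0, $1:12, $2:1, $3:1, $4:0}
[7] andi  $0, $0, 13  →  {$0:0, $1:12, $2:1, $3:1, $4:0}
[8] bne  $4, $2, L12  →  {$0:0, $1:12, $2:1, $3:1, $4:0}  ⟨branch taken⟩
[9] sub  $3, $2, $3  →  {$0:0, $1:12, $2:1, $3:0, $4:0}

10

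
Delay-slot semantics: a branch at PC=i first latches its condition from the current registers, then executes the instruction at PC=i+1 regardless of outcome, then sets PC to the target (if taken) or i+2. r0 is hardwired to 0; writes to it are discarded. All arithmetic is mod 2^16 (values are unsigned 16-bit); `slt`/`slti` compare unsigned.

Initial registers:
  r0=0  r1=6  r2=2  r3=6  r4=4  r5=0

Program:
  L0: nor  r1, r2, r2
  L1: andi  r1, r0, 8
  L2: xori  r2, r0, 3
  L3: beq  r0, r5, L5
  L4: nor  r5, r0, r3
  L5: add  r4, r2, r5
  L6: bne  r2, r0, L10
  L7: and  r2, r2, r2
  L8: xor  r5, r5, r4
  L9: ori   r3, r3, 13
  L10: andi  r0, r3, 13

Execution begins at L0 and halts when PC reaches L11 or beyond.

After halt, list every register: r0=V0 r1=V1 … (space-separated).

#0 nor  r1, r2, r2 ; 0/65533/2/6/4/0
#1 andi  r1, r0, 8 ; 0/0/2/6/4/0
#2 xori  r2, r0, 3 ; 0/0/3/6/4/0
#3 beq  r0, r5, L5 ; 0/0/3/6/4/0 ; →target
#4 nor  r5, r0, r3 ; 0/0/3/6/4/65529
#5 add  r4, r2, r5 ; 0/0/3/6/65532/65529
#6 bne  r2, r0, L10 ; 0/0/3/6/65532/65529 ; →target
#7 and  r2, r2, r2 ; 0/0/3/6/65532/65529
#10 andi  r0, r3, 13 ; 0/0/3/6/65532/65529

r0=0 r1=0 r2=3 r3=6 r4=65532 r5=65529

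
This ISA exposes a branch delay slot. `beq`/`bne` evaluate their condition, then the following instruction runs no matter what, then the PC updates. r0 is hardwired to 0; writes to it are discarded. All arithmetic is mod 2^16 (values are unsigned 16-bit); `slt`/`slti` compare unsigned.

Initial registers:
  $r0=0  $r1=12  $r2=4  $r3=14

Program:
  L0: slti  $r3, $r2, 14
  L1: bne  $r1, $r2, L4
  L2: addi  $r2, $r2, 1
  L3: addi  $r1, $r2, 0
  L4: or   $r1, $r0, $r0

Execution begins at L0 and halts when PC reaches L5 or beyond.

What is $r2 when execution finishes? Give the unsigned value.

[0] slti  $r3, $r2, 14  →  {$r0:0, $r1:12, $r2:4, $r3:1}
[1] bne  $r1, $r2, L4  →  {$r0:0, $r1:12, $r2:4, $r3:1}  ⟨branch taken⟩
[2] addi  $r2, $r2, 1  →  {$r0:0, $r1:12, $r2:5, $r3:1}
[4] or   $r1, $r0, $r0  →  {$r0:0, $r1:0, $r2:5, $r3:1}

5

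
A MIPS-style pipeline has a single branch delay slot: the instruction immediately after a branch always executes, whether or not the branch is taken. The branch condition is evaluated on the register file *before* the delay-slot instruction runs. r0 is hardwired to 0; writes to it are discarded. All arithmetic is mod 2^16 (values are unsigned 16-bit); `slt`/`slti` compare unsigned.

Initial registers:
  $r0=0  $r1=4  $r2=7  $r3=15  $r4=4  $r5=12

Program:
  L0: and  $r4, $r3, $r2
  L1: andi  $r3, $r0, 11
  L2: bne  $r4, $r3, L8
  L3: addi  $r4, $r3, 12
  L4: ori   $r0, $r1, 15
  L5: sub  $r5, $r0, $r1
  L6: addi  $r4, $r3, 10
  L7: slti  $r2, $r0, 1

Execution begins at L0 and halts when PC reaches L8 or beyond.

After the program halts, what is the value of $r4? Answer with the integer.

PC=0  and  $r4, $r3, $r2     | $r0=0 $r1=4 $r2=7 $r3=15 $r4=7 $r5=12
PC=1  andi  $r3, $r0, 11     | $r0=0 $r1=4 $r2=7 $r3=0 $r4=7 $r5=12
PC=2  bne  $r4, $r3, L8      | $r0=0 $r1=4 $r2=7 $r3=0 $r4=7 $r5=12  [TAKEN]
PC=3  addi  $r4, $r3, 12     | $r0=0 $r1=4 $r2=7 $r3=0 $r4=12 $r5=12

12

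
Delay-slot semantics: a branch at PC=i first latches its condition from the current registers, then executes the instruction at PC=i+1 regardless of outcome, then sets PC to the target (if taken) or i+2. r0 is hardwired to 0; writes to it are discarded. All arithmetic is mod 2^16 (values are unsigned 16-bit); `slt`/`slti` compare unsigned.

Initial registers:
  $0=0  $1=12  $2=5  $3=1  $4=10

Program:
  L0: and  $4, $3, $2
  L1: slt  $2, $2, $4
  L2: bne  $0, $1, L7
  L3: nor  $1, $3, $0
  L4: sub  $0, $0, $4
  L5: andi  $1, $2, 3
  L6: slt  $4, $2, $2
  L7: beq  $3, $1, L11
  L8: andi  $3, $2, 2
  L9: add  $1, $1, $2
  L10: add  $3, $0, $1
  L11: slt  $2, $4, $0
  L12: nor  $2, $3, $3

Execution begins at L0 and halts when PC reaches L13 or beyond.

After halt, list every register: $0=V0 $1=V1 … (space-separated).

$0=0 $1=65534 $2=1 $3=65534 $4=1

PC=0  and  $4, $3, $2        | $0=0 $1=12 $2=5 $3=1 $4=1
PC=1  slt  $2, $2, $4        | $0=0 $1=12 $2=0 $3=1 $4=1
PC=2  bne  $0, $1, L7        | $0=0 $1=12 $2=0 $3=1 $4=1  [TAKEN]
PC=3  nor  $1, $3, $0        | $0=0 $1=65534 $2=0 $3=1 $4=1
PC=7  beq  $3, $1, L11       | $0=0 $1=65534 $2=0 $3=1 $4=1  [not taken]
PC=8  andi  $3, $2, 2        | $0=0 $1=65534 $2=0 $3=0 $4=1
PC=9  add  $1, $1, $2        | $0=0 $1=65534 $2=0 $3=0 $4=1
PC=10 add  $3, $0, $1        | $0=0 $1=65534 $2=0 $3=65534 $4=1
PC=11 slt  $2, $4, $0        | $0=0 $1=65534 $2=0 $3=65534 $4=1
PC=12 nor  $2, $3, $3        | $0=0 $1=65534 $2=1 $3=65534 $4=1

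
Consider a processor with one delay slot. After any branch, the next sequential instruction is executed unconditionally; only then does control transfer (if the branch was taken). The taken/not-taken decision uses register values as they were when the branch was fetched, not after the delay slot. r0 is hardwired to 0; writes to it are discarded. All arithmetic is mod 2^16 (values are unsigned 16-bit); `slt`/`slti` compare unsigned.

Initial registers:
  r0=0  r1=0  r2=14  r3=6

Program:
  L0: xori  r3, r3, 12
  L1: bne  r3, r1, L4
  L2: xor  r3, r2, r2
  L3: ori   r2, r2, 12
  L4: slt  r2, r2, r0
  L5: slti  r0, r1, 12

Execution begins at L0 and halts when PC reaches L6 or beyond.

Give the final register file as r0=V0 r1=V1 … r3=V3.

r0=0 r1=0 r2=0 r3=0

#0 xori  r3, r3, 12 ; 0/0/14/10
#1 bne  r3, r1, L4 ; 0/0/14/10 ; →target
#2 xor  r3, r2, r2 ; 0/0/14/0
#4 slt  r2, r2, r0 ; 0/0/0/0
#5 slti  r0, r1, 12 ; 0/0/0/0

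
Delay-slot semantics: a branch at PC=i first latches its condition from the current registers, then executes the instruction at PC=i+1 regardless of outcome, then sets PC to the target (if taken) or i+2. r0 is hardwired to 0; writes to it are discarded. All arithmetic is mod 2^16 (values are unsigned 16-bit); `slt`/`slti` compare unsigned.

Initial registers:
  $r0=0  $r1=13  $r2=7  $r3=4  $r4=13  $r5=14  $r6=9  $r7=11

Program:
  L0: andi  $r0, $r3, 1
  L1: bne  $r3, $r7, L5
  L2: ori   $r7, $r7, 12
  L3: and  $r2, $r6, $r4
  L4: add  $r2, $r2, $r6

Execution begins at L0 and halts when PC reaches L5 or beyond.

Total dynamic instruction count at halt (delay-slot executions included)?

#0 andi  $r0, $r3, 1 ; 0/13/7/4/13/14/9/11
#1 bne  $r3, $r7, L5 ; 0/13/7/4/13/14/9/11 ; →target
#2 ori   $r7, $r7, 12 ; 0/13/7/4/13/14/9/15

3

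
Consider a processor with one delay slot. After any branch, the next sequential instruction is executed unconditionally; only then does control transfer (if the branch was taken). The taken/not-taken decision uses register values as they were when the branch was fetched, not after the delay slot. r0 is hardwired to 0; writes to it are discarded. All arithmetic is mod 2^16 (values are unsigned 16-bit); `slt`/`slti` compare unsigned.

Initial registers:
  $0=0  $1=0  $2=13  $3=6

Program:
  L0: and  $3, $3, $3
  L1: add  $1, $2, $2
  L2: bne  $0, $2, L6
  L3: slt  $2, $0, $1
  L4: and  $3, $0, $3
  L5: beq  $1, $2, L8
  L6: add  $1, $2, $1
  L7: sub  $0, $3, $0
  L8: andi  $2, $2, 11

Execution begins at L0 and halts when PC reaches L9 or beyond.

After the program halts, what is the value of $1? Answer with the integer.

PC=0  and  $3, $3, $3        | $0=0 $1=0 $2=13 $3=6
PC=1  add  $1, $2, $2        | $0=0 $1=26 $2=13 $3=6
PC=2  bne  $0, $2, L6        | $0=0 $1=26 $2=13 $3=6  [TAKEN]
PC=3  slt  $2, $0, $1        | $0=0 $1=26 $2=1 $3=6
PC=6  add  $1, $2, $1        | $0=0 $1=27 $2=1 $3=6
PC=7  sub  $0, $3, $0        | $0=0 $1=27 $2=1 $3=6
PC=8  andi  $2, $2, 11       | $0=0 $1=27 $2=1 $3=6

27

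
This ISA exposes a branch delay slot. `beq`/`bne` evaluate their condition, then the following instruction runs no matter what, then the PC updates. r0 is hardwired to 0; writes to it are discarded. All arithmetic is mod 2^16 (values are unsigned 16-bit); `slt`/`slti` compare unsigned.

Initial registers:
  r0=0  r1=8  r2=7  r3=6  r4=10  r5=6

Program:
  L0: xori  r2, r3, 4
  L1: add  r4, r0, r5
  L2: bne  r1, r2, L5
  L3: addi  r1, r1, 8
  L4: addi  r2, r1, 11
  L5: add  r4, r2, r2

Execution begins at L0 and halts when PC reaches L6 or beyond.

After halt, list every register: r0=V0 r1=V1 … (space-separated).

r0=0 r1=16 r2=2 r3=6 r4=4 r5=6

  step pc=0: xori  r2, r3, 4  regs=(0,8,2,6,10,6)
  step pc=1: add  r4, r0, r5  regs=(0,8,2,6,6,6)
  step pc=2: bne  r1, r2, L5  cond=T  regs=(0,8,2,6,6,6)
  step pc=3: addi  r1, r1, 8  regs=(0,16,2,6,6,6)
  step pc=5: add  r4, r2, r2  regs=(0,16,2,6,4,6)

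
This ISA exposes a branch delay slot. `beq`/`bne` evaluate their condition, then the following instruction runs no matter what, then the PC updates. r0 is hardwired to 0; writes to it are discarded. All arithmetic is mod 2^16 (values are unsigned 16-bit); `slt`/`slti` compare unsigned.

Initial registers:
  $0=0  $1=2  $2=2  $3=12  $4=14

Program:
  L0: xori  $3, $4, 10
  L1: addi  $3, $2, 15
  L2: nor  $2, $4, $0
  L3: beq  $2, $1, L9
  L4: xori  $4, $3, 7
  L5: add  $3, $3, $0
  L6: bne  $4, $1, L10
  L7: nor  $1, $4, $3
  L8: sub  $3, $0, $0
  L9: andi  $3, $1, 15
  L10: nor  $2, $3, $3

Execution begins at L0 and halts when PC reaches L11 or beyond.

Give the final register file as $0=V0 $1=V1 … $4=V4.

$0=0 $1=65512 $2=65518 $3=17 $4=22

#0 xori  $3, $4, 10 ; 0/2/2/4/14
#1 addi  $3, $2, 15 ; 0/2/2/17/14
#2 nor  $2, $4, $0 ; 0/2/65521/17/14
#3 beq  $2, $1, L9 ; 0/2/65521/17/14 ; →fallthru
#4 xori  $4, $3, 7 ; 0/2/65521/17/22
#5 add  $3, $3, $0 ; 0/2/65521/17/22
#6 bne  $4, $1, L10 ; 0/2/65521/17/22 ; →target
#7 nor  $1, $4, $3 ; 0/65512/65521/17/22
#10 nor  $2, $3, $3 ; 0/65512/65518/17/22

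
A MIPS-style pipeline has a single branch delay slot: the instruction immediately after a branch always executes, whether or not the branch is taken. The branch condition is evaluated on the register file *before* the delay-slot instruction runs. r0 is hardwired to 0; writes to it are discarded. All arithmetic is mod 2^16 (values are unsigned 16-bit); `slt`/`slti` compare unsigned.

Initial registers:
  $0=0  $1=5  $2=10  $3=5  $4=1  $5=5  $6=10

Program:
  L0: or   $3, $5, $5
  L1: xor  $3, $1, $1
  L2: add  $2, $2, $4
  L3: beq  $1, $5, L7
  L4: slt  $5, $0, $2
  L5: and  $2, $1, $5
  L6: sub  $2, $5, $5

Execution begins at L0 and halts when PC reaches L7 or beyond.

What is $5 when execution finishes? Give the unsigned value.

1

[0] or   $3, $5, $5  →  {$0:0, $1:5, $2:10, $3:5, $4:1, $5:5, $6:10}
[1] xor  $3, $1, $1  →  {$0:0, $1:5, $2:10, $3:0, $4:1, $5:5, $6:10}
[2] add  $2, $2, $4  →  {$0:0, $1:5, $2:11, $3:0, $4:1, $5:5, $6:10}
[3] beq  $1, $5, L7  →  {$0:0, $1:5, $2:11, $3:0, $4:1, $5:5, $6:10}  ⟨branch taken⟩
[4] slt  $5, $0, $2  →  {$0:0, $1:5, $2:11, $3:0, $4:1, $5:1, $6:10}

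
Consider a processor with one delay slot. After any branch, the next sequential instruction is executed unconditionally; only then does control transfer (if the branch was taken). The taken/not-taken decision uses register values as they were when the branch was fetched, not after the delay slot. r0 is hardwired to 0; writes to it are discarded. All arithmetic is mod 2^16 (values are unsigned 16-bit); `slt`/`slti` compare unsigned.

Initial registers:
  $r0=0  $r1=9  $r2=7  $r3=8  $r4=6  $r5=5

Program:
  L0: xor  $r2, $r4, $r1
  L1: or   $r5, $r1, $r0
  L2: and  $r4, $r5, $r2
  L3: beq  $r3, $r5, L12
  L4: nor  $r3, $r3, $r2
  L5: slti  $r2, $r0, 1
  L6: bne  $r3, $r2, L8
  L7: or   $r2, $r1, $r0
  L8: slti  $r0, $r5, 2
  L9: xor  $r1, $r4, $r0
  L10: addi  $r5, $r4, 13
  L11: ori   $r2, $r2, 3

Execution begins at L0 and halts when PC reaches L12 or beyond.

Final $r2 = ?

#0 xor  $r2, $r4, $r1 ; 0/9/15/8/6/5
#1 or   $r5, $r1, $r0 ; 0/9/15/8/6/9
#2 and  $r4, $r5, $r2 ; 0/9/15/8/9/9
#3 beq  $r3, $r5, L12 ; 0/9/15/8/9/9 ; →fallthru
#4 nor  $r3, $r3, $r2 ; 0/9/15/65520/9/9
#5 slti  $r2, $r0, 1 ; 0/9/1/65520/9/9
#6 bne  $r3, $r2, L8 ; 0/9/1/65520/9/9 ; →target
#7 or   $r2, $r1, $r0 ; 0/9/9/65520/9/9
#8 slti  $r0, $r5, 2 ; 0/9/9/65520/9/9
#9 xor  $r1, $r4, $r0 ; 0/9/9/65520/9/9
#10 addi  $r5, $r4, 13 ; 0/9/9/65520/9/22
#11 ori   $r2, $r2, 3 ; 0/9/11/65520/9/22

11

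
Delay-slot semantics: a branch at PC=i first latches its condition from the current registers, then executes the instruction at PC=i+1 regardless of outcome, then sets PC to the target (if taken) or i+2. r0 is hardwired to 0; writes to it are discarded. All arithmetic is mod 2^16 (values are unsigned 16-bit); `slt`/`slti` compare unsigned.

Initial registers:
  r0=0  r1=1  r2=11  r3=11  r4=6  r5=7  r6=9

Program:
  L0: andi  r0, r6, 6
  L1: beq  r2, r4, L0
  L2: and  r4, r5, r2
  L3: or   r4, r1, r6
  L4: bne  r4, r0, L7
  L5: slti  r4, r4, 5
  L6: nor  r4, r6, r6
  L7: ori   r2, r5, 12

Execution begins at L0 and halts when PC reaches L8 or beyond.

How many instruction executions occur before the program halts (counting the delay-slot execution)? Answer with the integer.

#0 andi  r0, r6, 6 ; 0/1/11/11/6/7/9
#1 beq  r2, r4, L0 ; 0/1/11/11/6/7/9 ; →fallthru
#2 and  r4, r5, r2 ; 0/1/11/11/3/7/9
#3 or   r4, r1, r6 ; 0/1/11/11/9/7/9
#4 bne  r4, r0, L7 ; 0/1/11/11/9/7/9 ; →target
#5 slti  r4, r4, 5 ; 0/1/11/11/0/7/9
#7 ori   r2, r5, 12 ; 0/1/15/11/0/7/9

7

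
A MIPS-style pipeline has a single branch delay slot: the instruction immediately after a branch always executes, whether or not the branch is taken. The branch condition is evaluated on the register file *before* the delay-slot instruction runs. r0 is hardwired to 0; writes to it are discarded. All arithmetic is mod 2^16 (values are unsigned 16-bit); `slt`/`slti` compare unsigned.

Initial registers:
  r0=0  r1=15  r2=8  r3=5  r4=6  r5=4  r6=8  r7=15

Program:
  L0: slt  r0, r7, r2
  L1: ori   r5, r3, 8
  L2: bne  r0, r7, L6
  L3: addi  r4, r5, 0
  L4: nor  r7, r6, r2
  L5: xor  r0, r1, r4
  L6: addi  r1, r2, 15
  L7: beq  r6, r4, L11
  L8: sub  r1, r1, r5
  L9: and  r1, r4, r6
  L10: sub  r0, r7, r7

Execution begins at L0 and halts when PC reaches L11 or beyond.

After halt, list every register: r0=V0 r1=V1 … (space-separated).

#0 slt  r0, r7, r2 ; 0/15/8/5/6/4/8/15
#1 ori   r5, r3, 8 ; 0/15/8/5/6/13/8/15
#2 bne  r0, r7, L6 ; 0/15/8/5/6/13/8/15 ; →target
#3 addi  r4, r5, 0 ; 0/15/8/5/13/13/8/15
#6 addi  r1, r2, 15 ; 0/23/8/5/13/13/8/15
#7 beq  r6, r4, L11 ; 0/23/8/5/13/13/8/15 ; →fallthru
#8 sub  r1, r1, r5 ; 0/10/8/5/13/13/8/15
#9 and  r1, r4, r6 ; 0/8/8/5/13/13/8/15
#10 sub  r0, r7, r7 ; 0/8/8/5/13/13/8/15

r0=0 r1=8 r2=8 r3=5 r4=13 r5=13 r6=8 r7=15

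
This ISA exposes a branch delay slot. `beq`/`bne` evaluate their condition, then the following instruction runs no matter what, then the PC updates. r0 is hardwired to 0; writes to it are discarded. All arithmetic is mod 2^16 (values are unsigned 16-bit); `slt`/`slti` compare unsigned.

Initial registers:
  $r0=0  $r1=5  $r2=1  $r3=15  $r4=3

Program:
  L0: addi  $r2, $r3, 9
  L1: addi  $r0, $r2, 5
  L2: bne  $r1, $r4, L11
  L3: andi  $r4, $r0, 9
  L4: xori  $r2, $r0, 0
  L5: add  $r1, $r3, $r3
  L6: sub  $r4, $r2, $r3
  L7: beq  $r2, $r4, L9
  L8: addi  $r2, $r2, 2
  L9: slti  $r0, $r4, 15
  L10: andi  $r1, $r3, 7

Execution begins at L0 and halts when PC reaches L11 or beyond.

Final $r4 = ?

[0] addi  $r2, $r3, 9  →  {$r0:0, $r1:5, $r2:24, $r3:15, $r4:3}
[1] addi  $r0, $r2, 5  →  {$r0:0, $r1:5, $r2:24, $r3:15, $r4:3}
[2] bne  $r1, $r4, L11  →  {$r0:0, $r1:5, $r2:24, $r3:15, $r4:3}  ⟨branch taken⟩
[3] andi  $r4, $r0, 9  →  {$r0:0, $r1:5, $r2:24, $r3:15, $r4:0}

0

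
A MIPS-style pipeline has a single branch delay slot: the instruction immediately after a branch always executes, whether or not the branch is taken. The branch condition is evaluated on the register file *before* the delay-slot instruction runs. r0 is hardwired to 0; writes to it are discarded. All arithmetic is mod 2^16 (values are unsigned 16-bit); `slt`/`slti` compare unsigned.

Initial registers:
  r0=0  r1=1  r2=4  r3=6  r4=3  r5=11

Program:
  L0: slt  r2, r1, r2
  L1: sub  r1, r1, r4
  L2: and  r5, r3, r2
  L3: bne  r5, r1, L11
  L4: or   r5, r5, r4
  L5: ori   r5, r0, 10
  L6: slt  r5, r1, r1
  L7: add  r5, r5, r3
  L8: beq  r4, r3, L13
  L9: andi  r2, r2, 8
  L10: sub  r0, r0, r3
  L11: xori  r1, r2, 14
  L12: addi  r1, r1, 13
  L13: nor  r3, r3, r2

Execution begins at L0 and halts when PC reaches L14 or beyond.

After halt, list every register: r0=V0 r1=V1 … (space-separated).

r0=0 r1=28 r2=1 r3=65528 r4=3 r5=3

[0] slt  r2, r1, r2  →  {r0:0, r1:1, r2:1, r3:6, r4:3, r5:11}
[1] sub  r1, r1, r4  →  {r0:0, r1:65534, r2:1, r3:6, r4:3, r5:11}
[2] and  r5, r3, r2  →  {r0:0, r1:65534, r2:1, r3:6, r4:3, r5:0}
[3] bne  r5, r1, L11  →  {r0:0, r1:65534, r2:1, r3:6, r4:3, r5:0}  ⟨branch taken⟩
[4] or   r5, r5, r4  →  {r0:0, r1:65534, r2:1, r3:6, r4:3, r5:3}
[11] xori  r1, r2, 14  →  {r0:0, r1:15, r2:1, r3:6, r4:3, r5:3}
[12] addi  r1, r1, 13  →  {r0:0, r1:28, r2:1, r3:6, r4:3, r5:3}
[13] nor  r3, r3, r2  →  {r0:0, r1:28, r2:1, r3:65528, r4:3, r5:3}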